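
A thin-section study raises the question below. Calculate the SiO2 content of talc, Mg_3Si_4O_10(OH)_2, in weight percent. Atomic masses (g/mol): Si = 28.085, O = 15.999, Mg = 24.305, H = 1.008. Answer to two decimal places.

63.37 wt%

Formula mass = 379.259 g/mol.
4 Si → 4.0000 mol SiO2 per formula unit; M(SiO2) = 60.083, so SiO2 mass = 240.332 g.
240.332/379.259 × 100 = 63.37 wt%.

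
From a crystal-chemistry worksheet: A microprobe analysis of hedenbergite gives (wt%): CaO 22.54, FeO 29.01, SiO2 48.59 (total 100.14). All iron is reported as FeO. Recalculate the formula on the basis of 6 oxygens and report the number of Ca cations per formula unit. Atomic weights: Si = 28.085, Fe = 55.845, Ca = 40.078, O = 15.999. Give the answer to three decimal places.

CaO (M=56.077): mol = 0.40195; Ca = 0.40195, O = 0.40195.
FeO (M=71.844): mol = 0.40379; Fe = 0.40379, O = 0.40379.
SiO2 (M=60.083): mol = 0.80871; Si = 0.80871, O = 1.61742.
ΣO = 2.42316; factor = 6/ΣO = 2.47611.
Ca apfu = 0.40195 × 2.47611 = 0.995.

0.995 Ca apfu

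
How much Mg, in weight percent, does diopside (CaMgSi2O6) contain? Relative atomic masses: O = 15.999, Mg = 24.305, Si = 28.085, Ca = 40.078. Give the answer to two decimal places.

11.22 weight percent

M(CaMgSi2O6) = 216.547 g/mol.
Mg contributes 1 × 24.305 = 24.305 g per mole.
24.305/216.547 = 0.1122 → 11.22%.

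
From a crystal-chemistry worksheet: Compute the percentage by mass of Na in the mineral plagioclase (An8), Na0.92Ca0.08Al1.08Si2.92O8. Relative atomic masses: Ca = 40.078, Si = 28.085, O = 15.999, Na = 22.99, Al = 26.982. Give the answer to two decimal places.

8.03 weight percent

M(Na0.92Ca0.08Al1.08Si2.92O8) = 263.498 g/mol.
Na contributes 0.92 × 22.99 = 21.151 g per mole.
21.151/263.498 = 0.0803 → 8.03%.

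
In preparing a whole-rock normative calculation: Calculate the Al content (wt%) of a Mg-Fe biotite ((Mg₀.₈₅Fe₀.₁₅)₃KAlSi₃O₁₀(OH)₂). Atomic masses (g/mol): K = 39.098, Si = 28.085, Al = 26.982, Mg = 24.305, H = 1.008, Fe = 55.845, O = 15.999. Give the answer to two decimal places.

6.25 wt%

M((Mg₀.₈₅Fe₀.₁₅)₃KAlSi₃O₁₀(OH)₂) = 431.447 g/mol.
Al contributes 1 × 26.982 = 26.982 g per mole.
26.982/431.447 = 0.0625 → 6.25%.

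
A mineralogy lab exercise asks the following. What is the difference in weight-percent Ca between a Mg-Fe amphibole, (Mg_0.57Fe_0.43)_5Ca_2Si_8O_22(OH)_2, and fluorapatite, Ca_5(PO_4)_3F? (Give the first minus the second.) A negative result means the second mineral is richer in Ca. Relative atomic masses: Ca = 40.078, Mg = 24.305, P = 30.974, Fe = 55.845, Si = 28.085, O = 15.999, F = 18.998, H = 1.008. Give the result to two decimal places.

Ca in (Mg_0.57Fe_0.43)_5Ca_2Si_8O_22(OH)_2: molar mass 880.164 g/mol; 2×40.078 = 80.156 g → 9.11 wt%.
Ca in Ca_5(PO_4)_3F: molar mass 504.298 g/mol; 5×40.078 = 200.390 g → 39.74 wt%.
Difference = 9.11 − 39.74 = -30.63 percentage points.

-30.63 percentage points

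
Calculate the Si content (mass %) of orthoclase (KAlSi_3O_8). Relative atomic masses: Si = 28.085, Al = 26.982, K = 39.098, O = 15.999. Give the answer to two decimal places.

M(KAlSi_3O_8) = 278.327 g/mol.
Si contributes 3 × 28.085 = 84.255 g per mole.
84.255/278.327 = 0.3027 → 30.27%.

30.27 mass %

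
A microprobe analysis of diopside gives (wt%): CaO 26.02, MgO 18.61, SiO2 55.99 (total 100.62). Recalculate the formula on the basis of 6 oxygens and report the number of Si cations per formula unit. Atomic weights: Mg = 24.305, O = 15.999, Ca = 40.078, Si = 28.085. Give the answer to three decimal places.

2.004 Si apfu

26.02 wt% CaO ÷ 56.077 g/mol = 0.46400 mol, giving 0.46400 Ca and 0.46400 O.
18.61 wt% MgO ÷ 40.304 g/mol = 0.46174 mol, giving 0.46174 Mg and 0.46174 O.
55.99 wt% SiO2 ÷ 60.083 g/mol = 0.93188 mol, giving 0.93188 Si and 1.86376 O.
Oxygen sums to 2.78950; scaling by 6/2.78950 = 2.15092 puts the formula on 6 O.
Si: 0.93188 × 2.15092 = 2.004 atoms per formula unit.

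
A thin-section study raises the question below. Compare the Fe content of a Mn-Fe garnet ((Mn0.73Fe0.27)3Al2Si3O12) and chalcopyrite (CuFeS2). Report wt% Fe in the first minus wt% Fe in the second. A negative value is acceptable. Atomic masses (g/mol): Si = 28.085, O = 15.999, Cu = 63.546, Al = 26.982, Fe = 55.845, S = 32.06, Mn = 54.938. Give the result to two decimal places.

-21.31 percentage points

Fe in (Mn0.73Fe0.27)3Al2Si3O12: molar mass 495.756 g/mol; 0.81×55.845 = 45.234 g → 9.12 wt%.
Fe in CuFeS2: molar mass 183.511 g/mol; 1×55.845 = 55.845 g → 30.43 wt%.
Difference = 9.12 − 30.43 = -21.31 percentage points.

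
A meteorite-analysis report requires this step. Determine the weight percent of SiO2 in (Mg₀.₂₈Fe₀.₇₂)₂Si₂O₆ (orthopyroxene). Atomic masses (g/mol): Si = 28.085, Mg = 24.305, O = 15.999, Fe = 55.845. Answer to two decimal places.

Formula mass = 246.192 g/mol.
2 Si → 2.0000 mol SiO2 per formula unit; M(SiO2) = 60.083, so SiO2 mass = 120.166 g.
120.166/246.192 × 100 = 48.81 wt%.

48.81 wt%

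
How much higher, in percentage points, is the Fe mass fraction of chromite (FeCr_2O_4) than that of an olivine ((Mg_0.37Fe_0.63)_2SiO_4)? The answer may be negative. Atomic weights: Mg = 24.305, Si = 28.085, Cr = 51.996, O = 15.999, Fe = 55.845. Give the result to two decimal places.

-14.05 percentage points

M(FeCr_2O_4) = 223.833 g/mol, so wt% Fe = 55.845/223.833 × 100 = 24.95%.
M((Mg_0.37Fe_0.63)_2SiO_4) = 180.431 g/mol, so wt% Fe = 70.365/180.431 × 100 = 39.00%.
24.95 − 39.00 = -14.05 pp.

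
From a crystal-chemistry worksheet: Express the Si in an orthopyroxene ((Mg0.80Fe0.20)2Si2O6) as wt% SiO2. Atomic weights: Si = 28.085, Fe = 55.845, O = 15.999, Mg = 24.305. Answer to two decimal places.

Formula mass = 213.390 g/mol.
2 Si → 2.0000 mol SiO2 per formula unit; M(SiO2) = 60.083, so SiO2 mass = 120.166 g.
120.166/213.390 × 100 = 56.31 wt%.

56.31 wt%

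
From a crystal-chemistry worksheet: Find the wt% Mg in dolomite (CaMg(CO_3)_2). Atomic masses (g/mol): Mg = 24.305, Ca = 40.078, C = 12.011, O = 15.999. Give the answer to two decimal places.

13.18 mass %

Molar mass of CaMg(CO_3)_2: 1·40.078 + 1·24.305 + 2·12.011 + 6·15.999 = 184.399 g/mol.
Mass of Mg per formula unit: 1 × 24.305 = 24.305 g.
Weight fraction Mg = 24.305 / 184.399 = 0.1318.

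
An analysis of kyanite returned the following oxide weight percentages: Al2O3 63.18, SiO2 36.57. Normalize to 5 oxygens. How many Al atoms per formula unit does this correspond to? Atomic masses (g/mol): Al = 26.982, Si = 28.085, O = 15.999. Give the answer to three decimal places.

2.014 Al apfu

Al2O3 (M=101.961): mol = 0.61965; Al = 1.23930, O = 1.85895.
SiO2 (M=60.083): mol = 0.60866; Si = 0.60866, O = 1.21732.
ΣO = 3.07627; factor = 5/ΣO = 1.62534.
Al apfu = 1.23930 × 1.62534 = 2.014.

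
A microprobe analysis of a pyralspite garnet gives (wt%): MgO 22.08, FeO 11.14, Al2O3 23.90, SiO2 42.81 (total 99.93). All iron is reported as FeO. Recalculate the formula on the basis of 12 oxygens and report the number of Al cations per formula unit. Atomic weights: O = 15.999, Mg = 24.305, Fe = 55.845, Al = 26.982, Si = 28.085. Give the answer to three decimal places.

MgO: 22.08/40.304 = 0.54784 mol → 0.54784 mol Mg, 0.54784 mol O.
FeO: 11.14/71.844 = 0.15506 mol → 0.15506 mol Fe, 0.15506 mol O.
Al2O3: 23.90/101.961 = 0.23440 mol → 0.46880 mol Al, 0.70320 mol O.
SiO2: 42.81/60.083 = 0.71251 mol → 0.71251 mol Si, 1.42502 mol O.
Total oxygen = 2.83112 mol. Normalization factor = 12/2.83112 = 4.23861.
Al per 12 O = 0.46880 × 4.23861 = 1.987.

1.987 Al apfu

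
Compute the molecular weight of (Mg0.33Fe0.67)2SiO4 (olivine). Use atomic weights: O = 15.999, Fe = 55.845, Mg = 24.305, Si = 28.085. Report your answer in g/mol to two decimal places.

M = 0.66×24.305 + 1.34×55.845 + 1×28.085 + 4×15.999

182.95 g/mol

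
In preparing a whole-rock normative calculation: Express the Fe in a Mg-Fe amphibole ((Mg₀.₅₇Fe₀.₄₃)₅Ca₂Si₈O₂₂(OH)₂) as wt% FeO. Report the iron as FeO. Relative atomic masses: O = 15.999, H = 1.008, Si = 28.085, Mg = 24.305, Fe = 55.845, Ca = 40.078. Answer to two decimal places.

17.55 wt%

Molar mass of (Mg₀.₅₇Fe₀.₄₃)₅Ca₂Si₈O₂₂(OH)₂ = 2.85*24.305 + 2.15*55.845 + 2*40.078 + 8*28.085 + 24*15.999 + 2*1.008 = 880.164 g/mol.
Each formula unit contains 2.15 Fe, equivalent to 2.15/1 = 2.1500 mol FeO.
M(FeO) = 1×55.845 + 1×15.999 = 71.844 g/mol.
Mass of FeO per formula unit = 2.1500 × 71.844 = 154.465 g.
FeO wt% = 154.465 / 880.164 × 100 = 17.55%.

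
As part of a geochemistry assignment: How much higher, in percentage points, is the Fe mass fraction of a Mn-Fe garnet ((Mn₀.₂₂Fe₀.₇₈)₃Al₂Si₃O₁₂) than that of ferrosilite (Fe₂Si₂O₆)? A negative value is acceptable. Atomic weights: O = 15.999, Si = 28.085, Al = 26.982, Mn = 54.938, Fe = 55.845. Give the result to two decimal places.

Fe in (Mn₀.₂₂Fe₀.₇₈)₃Al₂Si₃O₁₂: molar mass 497.143 g/mol; 2.34×55.845 = 130.677 g → 26.29 wt%.
Fe in Fe₂Si₂O₆: molar mass 263.854 g/mol; 2×55.845 = 111.690 g → 42.33 wt%.
Difference = 26.29 − 42.33 = -16.04 percentage points.

-16.04 percentage points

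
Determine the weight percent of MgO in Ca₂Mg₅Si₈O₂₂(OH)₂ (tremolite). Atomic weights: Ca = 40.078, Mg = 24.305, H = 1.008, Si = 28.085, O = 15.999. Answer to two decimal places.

Molar mass of Ca₂Mg₅Si₈O₂₂(OH)₂ = 2·40.078 + 5·24.305 + 8·28.085 + 24·15.999 + 2·1.008 = 812.353 g/mol.
Each formula unit contains 5 Mg, equivalent to 5/1 = 5.0000 mol MgO.
M(MgO) = 1×24.305 + 1×15.999 = 40.304 g/mol.
Mass of MgO per formula unit = 5.0000 × 40.304 = 201.520 g.
MgO wt% = 201.520 / 812.353 × 100 = 24.81%.

24.81 wt%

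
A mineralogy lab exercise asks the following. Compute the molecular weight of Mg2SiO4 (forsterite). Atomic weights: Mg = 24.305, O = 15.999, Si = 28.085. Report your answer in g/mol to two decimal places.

140.69 g/mol

Mg: 2 × 24.305 = 48.6100
Si: 1 × 28.085 = 28.0850
O: 4 × 15.999 = 63.9960
Summing the contributions gives the formula mass.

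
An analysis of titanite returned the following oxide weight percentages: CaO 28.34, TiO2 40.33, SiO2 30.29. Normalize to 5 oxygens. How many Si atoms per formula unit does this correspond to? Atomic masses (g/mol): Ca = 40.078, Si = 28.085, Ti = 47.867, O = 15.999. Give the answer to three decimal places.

28.34 wt% CaO ÷ 56.077 g/mol = 0.50538 mol, giving 0.50538 Ca and 0.50538 O.
40.33 wt% TiO2 ÷ 79.865 g/mol = 0.50498 mol, giving 0.50498 Ti and 1.00996 O.
30.29 wt% SiO2 ÷ 60.083 g/mol = 0.50414 mol, giving 0.50414 Si and 1.00828 O.
Oxygen sums to 2.52362; scaling by 5/2.52362 = 1.98128 puts the formula on 5 O.
Si: 0.50414 × 1.98128 = 0.999 atoms per formula unit.

0.999 Si apfu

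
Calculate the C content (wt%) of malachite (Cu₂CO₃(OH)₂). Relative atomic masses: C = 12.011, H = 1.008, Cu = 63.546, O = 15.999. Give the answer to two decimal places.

Molar mass of Cu₂CO₃(OH)₂: 2·63.546 + 1·12.011 + 5·15.999 + 2·1.008 = 221.114 g/mol.
Mass of C per formula unit: 1 × 12.011 = 12.011 g.
Weight fraction C = 12.011 / 221.114 = 0.0543.

5.43 wt%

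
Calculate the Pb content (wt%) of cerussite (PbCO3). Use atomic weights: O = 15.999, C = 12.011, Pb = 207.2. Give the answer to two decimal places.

Formula mass = 1*207.2 + 1*12.011 + 3*15.999 = 267.208 g/mol, of which 207.200 g is Pb.
So Pb makes up 207.200/267.208 = 0.7754 of the mass, i.e. 77.54%.

77.54 wt%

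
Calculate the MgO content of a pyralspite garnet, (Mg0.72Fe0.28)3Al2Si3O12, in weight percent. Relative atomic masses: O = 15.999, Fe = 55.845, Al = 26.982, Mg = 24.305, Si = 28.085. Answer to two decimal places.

Formula mass = 429.616 g/mol.
2.16 Mg → 2.1600 mol MgO per formula unit; M(MgO) = 40.304, so MgO mass = 87.057 g.
87.057/429.616 × 100 = 20.26 wt%.

20.26 wt%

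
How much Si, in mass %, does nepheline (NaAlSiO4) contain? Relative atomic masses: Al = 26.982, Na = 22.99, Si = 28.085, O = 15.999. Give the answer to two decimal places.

Formula mass = 1*22.99 + 1*26.982 + 1*28.085 + 4*15.999 = 142.053 g/mol, of which 28.085 g is Si.
So Si makes up 28.085/142.053 = 0.1977 of the mass, i.e. 19.77%.

19.77 mass %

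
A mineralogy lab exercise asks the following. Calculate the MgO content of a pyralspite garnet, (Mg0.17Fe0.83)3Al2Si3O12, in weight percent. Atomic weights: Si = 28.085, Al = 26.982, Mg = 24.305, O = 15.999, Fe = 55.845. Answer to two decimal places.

Formula mass = 481.657 g/mol.
0.51 Mg → 0.5100 mol MgO per formula unit; M(MgO) = 40.304, so MgO mass = 20.555 g.
20.555/481.657 × 100 = 4.27 wt%.

4.27 wt%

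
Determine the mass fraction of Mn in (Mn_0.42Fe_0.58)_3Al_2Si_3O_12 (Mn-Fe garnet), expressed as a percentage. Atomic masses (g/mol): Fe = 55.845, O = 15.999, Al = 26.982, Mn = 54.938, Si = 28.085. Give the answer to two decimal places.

Molar mass of (Mn_0.42Fe_0.58)_3Al_2Si_3O_12: 1.26×54.938 + 1.74×55.845 + 2×26.982 + 3×28.085 + 12×15.999 = 496.599 g/mol.
Mass of Mn per formula unit: 1.26 × 54.938 = 69.222 g.
Weight fraction Mn = 69.222 / 496.599 = 0.1394.

13.94 mass %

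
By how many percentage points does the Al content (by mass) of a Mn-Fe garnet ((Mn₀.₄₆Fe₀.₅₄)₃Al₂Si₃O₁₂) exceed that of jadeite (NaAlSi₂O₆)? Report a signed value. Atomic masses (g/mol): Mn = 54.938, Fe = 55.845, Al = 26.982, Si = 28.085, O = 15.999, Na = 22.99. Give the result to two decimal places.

-2.48 percentage points

Al in (Mn₀.₄₆Fe₀.₅₄)₃Al₂Si₃O₁₂: molar mass 496.490 g/mol; 2×26.982 = 53.964 g → 10.87 wt%.
Al in NaAlSi₂O₆: molar mass 202.136 g/mol; 1×26.982 = 26.982 g → 13.35 wt%.
Difference = 10.87 − 13.35 = -2.48 percentage points.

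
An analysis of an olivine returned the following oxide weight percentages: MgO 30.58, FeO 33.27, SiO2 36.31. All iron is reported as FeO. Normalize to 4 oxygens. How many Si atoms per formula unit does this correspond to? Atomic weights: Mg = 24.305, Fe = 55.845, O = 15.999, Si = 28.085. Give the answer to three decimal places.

0.995 Si apfu

30.58 wt% MgO ÷ 40.304 g/mol = 0.75873 mol, giving 0.75873 Mg and 0.75873 O.
33.27 wt% FeO ÷ 71.844 g/mol = 0.46309 mol, giving 0.46309 Fe and 0.46309 O.
36.31 wt% SiO2 ÷ 60.083 g/mol = 0.60433 mol, giving 0.60433 Si and 1.20866 O.
Oxygen sums to 2.43048; scaling by 4/2.43048 = 1.64577 puts the formula on 4 O.
Si: 0.60433 × 1.64577 = 0.995 atoms per formula unit.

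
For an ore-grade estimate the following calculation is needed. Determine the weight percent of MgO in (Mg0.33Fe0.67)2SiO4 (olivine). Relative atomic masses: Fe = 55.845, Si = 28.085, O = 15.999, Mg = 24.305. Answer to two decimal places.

14.54 wt%

Formula mass = 182.955 g/mol.
0.66 Mg → 0.6600 mol MgO per formula unit; M(MgO) = 40.304, so MgO mass = 26.601 g.
26.601/182.955 × 100 = 14.54 wt%.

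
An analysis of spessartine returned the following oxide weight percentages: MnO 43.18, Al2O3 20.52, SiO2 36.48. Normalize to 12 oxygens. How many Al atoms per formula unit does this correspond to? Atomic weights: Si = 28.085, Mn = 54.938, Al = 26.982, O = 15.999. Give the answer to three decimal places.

MnO: 43.18/70.937 = 0.60871 mol → 0.60871 mol Mn, 0.60871 mol O.
Al2O3: 20.52/101.961 = 0.20125 mol → 0.40250 mol Al, 0.60375 mol O.
SiO2: 36.48/60.083 = 0.60716 mol → 0.60716 mol Si, 1.21432 mol O.
Total oxygen = 2.42678 mol. Normalization factor = 12/2.42678 = 4.94482.
Al per 12 O = 0.40250 × 4.94482 = 1.990.

1.990 Al apfu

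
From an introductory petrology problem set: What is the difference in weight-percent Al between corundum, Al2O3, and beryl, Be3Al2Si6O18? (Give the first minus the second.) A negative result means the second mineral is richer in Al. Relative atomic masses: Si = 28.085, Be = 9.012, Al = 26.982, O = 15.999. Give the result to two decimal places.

First mineral: 53.964 g Al in 101.961 g formula = 52.93 wt% Al.
Second mineral: 53.964 g Al in 537.492 g formula = 10.04 wt% Al.
52.93% − 10.04% gives a difference of 42.89 percentage points.

42.89 percentage points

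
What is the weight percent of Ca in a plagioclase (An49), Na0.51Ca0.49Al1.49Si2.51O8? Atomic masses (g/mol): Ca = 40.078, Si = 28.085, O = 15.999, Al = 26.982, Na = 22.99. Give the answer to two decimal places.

M(Na0.51Ca0.49Al1.49Si2.51O8) = 270.052 g/mol.
Ca contributes 0.49 × 40.078 = 19.638 g per mole.
19.638/270.052 = 0.0727 → 7.27%.

7.27 weight percent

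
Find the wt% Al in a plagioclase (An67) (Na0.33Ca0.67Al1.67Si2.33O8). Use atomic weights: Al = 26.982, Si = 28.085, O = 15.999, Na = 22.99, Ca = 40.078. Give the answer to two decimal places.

16.51 wt%

Formula mass = 0.33×22.99 + 0.67×40.078 + 1.67×26.982 + 2.33×28.085 + 8×15.999 = 272.929 g/mol, of which 45.060 g is Al.
So Al makes up 45.060/272.929 = 0.1651 of the mass, i.e. 16.51%.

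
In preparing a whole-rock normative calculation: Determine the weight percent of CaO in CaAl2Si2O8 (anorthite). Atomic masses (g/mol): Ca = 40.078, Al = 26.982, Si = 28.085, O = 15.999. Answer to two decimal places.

Formula mass = 278.204 g/mol.
1 Ca → 1.0000 mol CaO per formula unit; M(CaO) = 56.077, so CaO mass = 56.077 g.
56.077/278.204 × 100 = 20.16 wt%.

20.16 wt%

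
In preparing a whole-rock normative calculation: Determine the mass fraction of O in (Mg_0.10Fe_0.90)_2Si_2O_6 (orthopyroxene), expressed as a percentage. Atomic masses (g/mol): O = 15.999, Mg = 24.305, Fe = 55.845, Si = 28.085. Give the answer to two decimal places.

Formula mass = 0.20*24.305 + 1.80*55.845 + 2*28.085 + 6*15.999 = 257.546 g/mol, of which 95.994 g is O.
So O makes up 95.994/257.546 = 0.3727 of the mass, i.e. 37.27%.

37.27 weight percent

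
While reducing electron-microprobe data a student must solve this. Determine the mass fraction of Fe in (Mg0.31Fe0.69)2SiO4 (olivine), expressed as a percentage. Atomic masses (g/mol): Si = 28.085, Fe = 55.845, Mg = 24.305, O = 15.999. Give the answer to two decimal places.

Formula mass = 0.62*24.305 + 1.38*55.845 + 1*28.085 + 4*15.999 = 184.216 g/mol, of which 77.066 g is Fe.
So Fe makes up 77.066/184.216 = 0.4183 of the mass, i.e. 41.83%.

41.83 wt%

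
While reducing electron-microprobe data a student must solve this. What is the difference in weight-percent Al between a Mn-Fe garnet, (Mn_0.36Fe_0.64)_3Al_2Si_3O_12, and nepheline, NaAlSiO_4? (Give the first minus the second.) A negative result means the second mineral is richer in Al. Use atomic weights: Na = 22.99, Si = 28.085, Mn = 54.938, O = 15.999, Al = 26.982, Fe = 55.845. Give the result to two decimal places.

-8.13 percentage points

First mineral: 53.964 g Al in 496.762 g formula = 10.86 wt% Al.
Second mineral: 26.982 g Al in 142.053 g formula = 18.99 wt% Al.
10.86% − 18.99% gives a difference of -8.13 percentage points.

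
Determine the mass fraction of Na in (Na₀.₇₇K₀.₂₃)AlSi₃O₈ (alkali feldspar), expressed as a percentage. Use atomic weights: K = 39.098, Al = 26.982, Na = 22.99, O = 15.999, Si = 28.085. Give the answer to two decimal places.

M((Na₀.₇₇K₀.₂₃)AlSi₃O₈) = 265.924 g/mol.
Na contributes 0.77 × 22.99 = 17.702 g per mole.
17.702/265.924 = 0.0666 → 6.66%.

6.66 wt%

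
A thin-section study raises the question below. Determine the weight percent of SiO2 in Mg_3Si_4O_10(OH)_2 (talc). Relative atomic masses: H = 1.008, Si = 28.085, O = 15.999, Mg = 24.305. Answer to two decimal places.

63.37 wt%

M(Mg_3Si_4O_10(OH)_2) = 379.259 g/mol; M(SiO2) = 60.083 g/mol.
Moles SiO2 per formula unit = 4 Si ÷ 1 = 4.0000.
SiO2 fraction = (4.0000 × 60.083) / 379.259 = 240.332/379.259 = 0.6337.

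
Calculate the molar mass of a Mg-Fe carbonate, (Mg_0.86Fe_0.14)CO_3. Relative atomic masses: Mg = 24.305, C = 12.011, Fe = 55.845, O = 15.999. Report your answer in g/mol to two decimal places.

M = 0.86·24.305 + 0.14·55.845 + 1·12.011 + 3·15.999

88.73 g/mol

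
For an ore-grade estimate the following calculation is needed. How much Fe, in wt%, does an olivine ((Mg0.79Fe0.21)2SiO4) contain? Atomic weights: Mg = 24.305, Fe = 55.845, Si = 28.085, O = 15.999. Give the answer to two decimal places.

15.24 wt%

Molar mass of (Mg0.79Fe0.21)2SiO4: 1.58*24.305 + 0.42*55.845 + 1*28.085 + 4*15.999 = 153.938 g/mol.
Mass of Fe per formula unit: 0.42 × 55.845 = 23.455 g.
Weight fraction Fe = 23.455 / 153.938 = 0.1524.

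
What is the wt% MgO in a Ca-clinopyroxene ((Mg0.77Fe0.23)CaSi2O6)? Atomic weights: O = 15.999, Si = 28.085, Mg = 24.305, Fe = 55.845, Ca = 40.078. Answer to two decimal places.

Formula mass = 223.801 g/mol.
0.77 Mg → 0.7700 mol MgO per formula unit; M(MgO) = 40.304, so MgO mass = 31.034 g.
31.034/223.801 × 100 = 13.87 wt%.

13.87 wt%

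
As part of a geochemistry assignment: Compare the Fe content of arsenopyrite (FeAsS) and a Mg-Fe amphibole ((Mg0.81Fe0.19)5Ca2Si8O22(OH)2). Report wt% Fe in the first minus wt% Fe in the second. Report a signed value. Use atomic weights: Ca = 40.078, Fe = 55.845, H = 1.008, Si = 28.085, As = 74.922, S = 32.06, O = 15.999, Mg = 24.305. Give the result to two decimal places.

28.00 percentage points

M(FeAsS) = 162.827 g/mol, so wt% Fe = 55.845/162.827 × 100 = 34.30%.
M((Mg0.81Fe0.19)5Ca2Si8O22(OH)2) = 842.316 g/mol, so wt% Fe = 53.053/842.316 × 100 = 6.30%.
34.30 − 6.30 = 28.00 pp.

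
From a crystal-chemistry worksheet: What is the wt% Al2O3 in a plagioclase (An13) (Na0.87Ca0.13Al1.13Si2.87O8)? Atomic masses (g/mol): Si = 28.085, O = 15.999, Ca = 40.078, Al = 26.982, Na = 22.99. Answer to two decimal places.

Formula mass = 264.297 g/mol.
1.13 Al → 0.5650 mol Al2O3 per formula unit; M(Al2O3) = 101.961, so Al2O3 mass = 57.608 g.
57.608/264.297 × 100 = 21.80 wt%.

21.80 wt%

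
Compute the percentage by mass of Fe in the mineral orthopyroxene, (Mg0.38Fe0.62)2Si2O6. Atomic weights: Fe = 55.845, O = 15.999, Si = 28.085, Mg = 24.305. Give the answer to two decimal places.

28.87 weight percent

Molar mass of (Mg0.38Fe0.62)2Si2O6: 0.76·24.305 + 1.24·55.845 + 2·28.085 + 6·15.999 = 239.884 g/mol.
Mass of Fe per formula unit: 1.24 × 55.845 = 69.248 g.
Weight fraction Fe = 69.248 / 239.884 = 0.2887.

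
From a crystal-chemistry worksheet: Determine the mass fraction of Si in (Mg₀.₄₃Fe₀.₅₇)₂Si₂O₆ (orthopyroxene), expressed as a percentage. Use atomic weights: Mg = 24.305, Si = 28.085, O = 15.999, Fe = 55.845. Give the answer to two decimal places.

23.73 mass %

Formula mass = 0.86·24.305 + 1.14·55.845 + 2·28.085 + 6·15.999 = 236.730 g/mol, of which 56.170 g is Si.
So Si makes up 56.170/236.730 = 0.2373 of the mass, i.e. 23.73%.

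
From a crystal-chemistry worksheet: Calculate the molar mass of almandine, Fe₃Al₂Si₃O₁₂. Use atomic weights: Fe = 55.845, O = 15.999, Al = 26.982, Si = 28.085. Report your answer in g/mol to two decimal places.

497.74 g/mol

The formula mass is the sum 3·55.845 + 2·26.982 + 3·28.085 + 12·15.999.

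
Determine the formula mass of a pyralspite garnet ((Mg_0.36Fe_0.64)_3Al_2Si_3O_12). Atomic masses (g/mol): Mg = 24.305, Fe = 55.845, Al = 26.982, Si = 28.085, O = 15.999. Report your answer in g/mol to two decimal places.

M = 1.08·24.305 + 1.92·55.845 + 2·26.982 + 3·28.085 + 12·15.999

463.68 g/mol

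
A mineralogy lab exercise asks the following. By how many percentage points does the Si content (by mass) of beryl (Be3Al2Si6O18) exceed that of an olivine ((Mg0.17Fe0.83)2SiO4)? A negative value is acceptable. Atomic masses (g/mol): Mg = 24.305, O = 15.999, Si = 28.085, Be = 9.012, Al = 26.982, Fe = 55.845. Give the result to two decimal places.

Si in Be3Al2Si6O18: molar mass 537.492 g/mol; 6×28.085 = 168.510 g → 31.35 wt%.
Si in (Mg0.17Fe0.83)2SiO4: molar mass 193.047 g/mol; 1×28.085 = 28.085 g → 14.55 wt%.
Difference = 31.35 − 14.55 = 16.80 percentage points.

16.80 percentage points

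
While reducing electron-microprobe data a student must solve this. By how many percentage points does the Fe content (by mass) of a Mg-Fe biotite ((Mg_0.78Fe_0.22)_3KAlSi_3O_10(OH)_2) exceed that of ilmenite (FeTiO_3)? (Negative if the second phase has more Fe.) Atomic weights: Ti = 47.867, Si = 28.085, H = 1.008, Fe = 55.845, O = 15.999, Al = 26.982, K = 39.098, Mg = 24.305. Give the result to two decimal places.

Fe in (Mg_0.78Fe_0.22)_3KAlSi_3O_10(OH)_2: molar mass 438.070 g/mol; 0.66×55.845 = 36.858 g → 8.41 wt%.
Fe in FeTiO_3: molar mass 151.709 g/mol; 1×55.845 = 55.845 g → 36.81 wt%.
Difference = 8.41 − 36.81 = -28.40 percentage points.

-28.40 percentage points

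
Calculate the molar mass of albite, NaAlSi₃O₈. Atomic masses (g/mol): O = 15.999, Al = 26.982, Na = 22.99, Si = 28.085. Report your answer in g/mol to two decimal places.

Na: 1 × 22.99 = 22.9900
Al: 1 × 26.982 = 26.9820
Si: 3 × 28.085 = 84.2550
O: 8 × 15.999 = 127.9920
Summing the contributions gives the formula mass.

262.22 g/mol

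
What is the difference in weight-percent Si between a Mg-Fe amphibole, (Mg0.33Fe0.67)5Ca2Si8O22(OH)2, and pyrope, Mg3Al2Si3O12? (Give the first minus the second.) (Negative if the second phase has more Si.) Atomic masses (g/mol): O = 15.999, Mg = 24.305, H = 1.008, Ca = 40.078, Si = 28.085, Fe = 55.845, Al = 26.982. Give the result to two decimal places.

M((Mg0.33Fe0.67)5Ca2Si8O22(OH)2) = 918.012 g/mol, so wt% Si = 224.680/918.012 × 100 = 24.47%.
M(Mg3Al2Si3O12) = 403.122 g/mol, so wt% Si = 84.255/403.122 × 100 = 20.90%.
24.47 − 20.90 = 3.57 pp.

3.57 percentage points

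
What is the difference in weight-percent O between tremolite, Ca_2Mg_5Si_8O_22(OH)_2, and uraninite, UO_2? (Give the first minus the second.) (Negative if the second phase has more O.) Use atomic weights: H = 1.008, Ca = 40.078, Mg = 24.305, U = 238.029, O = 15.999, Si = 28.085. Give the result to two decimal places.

35.42 percentage points

M(Ca_2Mg_5Si_8O_22(OH)_2) = 812.353 g/mol, so wt% O = 383.976/812.353 × 100 = 47.27%.
M(UO_2) = 270.027 g/mol, so wt% O = 31.998/270.027 × 100 = 11.85%.
47.27 − 11.85 = 35.42 pp.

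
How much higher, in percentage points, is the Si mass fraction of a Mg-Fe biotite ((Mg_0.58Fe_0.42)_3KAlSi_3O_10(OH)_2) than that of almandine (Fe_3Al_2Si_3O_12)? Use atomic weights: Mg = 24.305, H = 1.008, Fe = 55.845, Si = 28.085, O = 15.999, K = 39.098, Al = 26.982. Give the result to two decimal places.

First mineral: 84.255 g Si in 456.994 g formula = 18.44 wt% Si.
Second mineral: 84.255 g Si in 497.742 g formula = 16.93 wt% Si.
18.44% − 16.93% gives a difference of 1.51 percentage points.

1.51 percentage points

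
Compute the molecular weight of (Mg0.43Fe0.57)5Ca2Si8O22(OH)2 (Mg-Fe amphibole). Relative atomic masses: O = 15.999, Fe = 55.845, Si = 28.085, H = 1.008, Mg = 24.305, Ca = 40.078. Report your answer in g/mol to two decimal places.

902.24 g/mol

M = 2.15·24.305 + 2.85·55.845 + 2·40.078 + 8·28.085 + 24·15.999 + 2·1.008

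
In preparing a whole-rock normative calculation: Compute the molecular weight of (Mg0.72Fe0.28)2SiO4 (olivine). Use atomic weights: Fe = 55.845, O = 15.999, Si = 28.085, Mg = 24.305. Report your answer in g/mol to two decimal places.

M = 1.44*24.305 + 0.56*55.845 + 1*28.085 + 4*15.999

158.35 g/mol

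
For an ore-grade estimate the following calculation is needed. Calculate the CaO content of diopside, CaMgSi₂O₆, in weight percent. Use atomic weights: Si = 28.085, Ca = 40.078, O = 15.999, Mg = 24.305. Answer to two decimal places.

M(CaMgSi₂O₆) = 216.547 g/mol; M(CaO) = 56.077 g/mol.
Moles CaO per formula unit = 1 Ca ÷ 1 = 1.0000.
CaO fraction = (1.0000 × 56.077) / 216.547 = 56.077/216.547 = 0.2590.

25.90 wt%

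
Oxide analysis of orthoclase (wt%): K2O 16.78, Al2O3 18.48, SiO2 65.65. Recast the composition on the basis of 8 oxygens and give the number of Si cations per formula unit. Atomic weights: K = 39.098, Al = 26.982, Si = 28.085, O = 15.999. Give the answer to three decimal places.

K2O (M=94.195): mol = 0.17814; K = 0.35628, O = 0.17814.
Al2O3 (M=101.961): mol = 0.18125; Al = 0.36250, O = 0.54375.
SiO2 (M=60.083): mol = 1.09266; Si = 1.09266, O = 2.18532.
ΣO = 2.90721; factor = 8/ΣO = 2.75178.
Si apfu = 1.09266 × 2.75178 = 3.007.

3.007 Si apfu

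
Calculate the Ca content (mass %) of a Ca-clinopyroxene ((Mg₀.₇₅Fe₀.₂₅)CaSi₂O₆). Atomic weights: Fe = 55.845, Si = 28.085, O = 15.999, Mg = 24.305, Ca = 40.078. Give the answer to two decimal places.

M((Mg₀.₇₅Fe₀.₂₅)CaSi₂O₆) = 224.432 g/mol.
Ca contributes 1 × 40.078 = 40.078 g per mole.
40.078/224.432 = 0.1786 → 17.86%.

17.86 mass %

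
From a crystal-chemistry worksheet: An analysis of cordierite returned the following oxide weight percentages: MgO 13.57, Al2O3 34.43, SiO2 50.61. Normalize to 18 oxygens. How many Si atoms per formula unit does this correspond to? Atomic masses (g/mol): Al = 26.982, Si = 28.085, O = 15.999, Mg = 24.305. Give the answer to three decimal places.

4.997 Si apfu

13.57 wt% MgO ÷ 40.304 g/mol = 0.33669 mol, giving 0.33669 Mg and 0.33669 O.
34.43 wt% Al2O3 ÷ 101.961 g/mol = 0.33768 mol, giving 0.67536 Al and 1.01304 O.
50.61 wt% SiO2 ÷ 60.083 g/mol = 0.84233 mol, giving 0.84233 Si and 1.68466 O.
Oxygen sums to 3.03439; scaling by 18/3.03439 = 5.93200 puts the formula on 18 O.
Si: 0.84233 × 5.93200 = 4.997 atoms per formula unit.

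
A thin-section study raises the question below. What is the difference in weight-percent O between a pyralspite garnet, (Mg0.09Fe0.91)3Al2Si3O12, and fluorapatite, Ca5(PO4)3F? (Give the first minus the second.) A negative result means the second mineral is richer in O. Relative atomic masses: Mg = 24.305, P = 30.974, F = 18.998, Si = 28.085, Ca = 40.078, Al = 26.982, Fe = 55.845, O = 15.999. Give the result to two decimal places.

1.17 percentage points

M((Mg0.09Fe0.91)3Al2Si3O12) = 489.226 g/mol, so wt% O = 191.988/489.226 × 100 = 39.24%.
M(Ca5(PO4)3F) = 504.298 g/mol, so wt% O = 191.988/504.298 × 100 = 38.07%.
39.24 − 38.07 = 1.17 pp.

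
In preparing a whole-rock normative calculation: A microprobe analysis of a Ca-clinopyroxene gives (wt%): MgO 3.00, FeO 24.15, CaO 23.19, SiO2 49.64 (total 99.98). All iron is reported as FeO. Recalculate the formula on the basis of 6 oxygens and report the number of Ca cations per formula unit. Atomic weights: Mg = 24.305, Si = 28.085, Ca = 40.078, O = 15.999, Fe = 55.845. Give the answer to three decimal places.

1.002 Ca apfu

3.00 wt% MgO ÷ 40.304 g/mol = 0.07443 mol, giving 0.07443 Mg and 0.07443 O.
24.15 wt% FeO ÷ 71.844 g/mol = 0.33614 mol, giving 0.33614 Fe and 0.33614 O.
23.19 wt% CaO ÷ 56.077 g/mol = 0.41354 mol, giving 0.41354 Ca and 0.41354 O.
49.64 wt% SiO2 ÷ 60.083 g/mol = 0.82619 mol, giving 0.82619 Si and 1.65238 O.
Oxygen sums to 2.47649; scaling by 6/2.47649 = 2.42278 puts the formula on 6 O.
Ca: 0.41354 × 2.42278 = 1.002 atoms per formula unit.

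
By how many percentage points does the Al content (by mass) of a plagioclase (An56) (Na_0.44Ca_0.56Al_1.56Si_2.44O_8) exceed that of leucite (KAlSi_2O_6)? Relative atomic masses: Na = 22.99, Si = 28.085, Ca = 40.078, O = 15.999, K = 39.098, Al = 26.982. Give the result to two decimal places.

M(Na_0.44Ca_0.56Al_1.56Si_2.44O_8) = 271.171 g/mol, so wt% Al = 42.092/271.171 × 100 = 15.52%.
M(KAlSi_2O_6) = 218.244 g/mol, so wt% Al = 26.982/218.244 × 100 = 12.36%.
15.52 − 12.36 = 3.16 pp.

3.16 percentage points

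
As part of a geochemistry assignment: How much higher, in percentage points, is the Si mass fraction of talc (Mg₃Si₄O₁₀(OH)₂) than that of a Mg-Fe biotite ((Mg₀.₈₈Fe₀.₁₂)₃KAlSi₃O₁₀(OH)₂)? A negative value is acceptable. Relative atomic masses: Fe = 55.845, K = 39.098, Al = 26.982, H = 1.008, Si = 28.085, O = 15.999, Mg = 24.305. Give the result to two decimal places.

First mineral: 112.340 g Si in 379.259 g formula = 29.62 wt% Si.
Second mineral: 84.255 g Si in 428.608 g formula = 19.66 wt% Si.
29.62% − 19.66% gives a difference of 9.96 percentage points.

9.96 percentage points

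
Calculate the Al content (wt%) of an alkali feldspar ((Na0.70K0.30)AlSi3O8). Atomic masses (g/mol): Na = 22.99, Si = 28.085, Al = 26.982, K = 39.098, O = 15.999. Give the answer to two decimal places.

10.10 wt%

Molar mass of (Na0.70K0.30)AlSi3O8: 0.70×22.99 + 0.30×39.098 + 1×26.982 + 3×28.085 + 8×15.999 = 267.051 g/mol.
Mass of Al per formula unit: 1 × 26.982 = 26.982 g.
Weight fraction Al = 26.982 / 267.051 = 0.1010.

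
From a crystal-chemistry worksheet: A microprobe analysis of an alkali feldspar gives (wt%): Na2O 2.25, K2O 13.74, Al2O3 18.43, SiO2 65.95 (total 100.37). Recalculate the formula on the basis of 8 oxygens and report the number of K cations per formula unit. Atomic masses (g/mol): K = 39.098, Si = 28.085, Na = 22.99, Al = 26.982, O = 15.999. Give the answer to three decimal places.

Na2O: 2.25/61.979 = 0.03630 mol → 0.07260 mol Na, 0.03630 mol O.
K2O: 13.74/94.195 = 0.14587 mol → 0.29174 mol K, 0.14587 mol O.
Al2O3: 18.43/101.961 = 0.18076 mol → 0.36152 mol Al, 0.54228 mol O.
SiO2: 65.95/60.083 = 1.09765 mol → 1.09765 mol Si, 2.19530 mol O.
Total oxygen = 2.91975 mol. Normalization factor = 8/2.91975 = 2.73996.
K per 8 O = 0.29174 × 2.73996 = 0.799.

0.799 K apfu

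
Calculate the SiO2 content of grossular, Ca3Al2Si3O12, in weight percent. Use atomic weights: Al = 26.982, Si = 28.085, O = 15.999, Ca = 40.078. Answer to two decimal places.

Formula mass = 450.441 g/mol.
3 Si → 3.0000 mol SiO2 per formula unit; M(SiO2) = 60.083, so SiO2 mass = 180.249 g.
180.249/450.441 × 100 = 40.02 wt%.

40.02 wt%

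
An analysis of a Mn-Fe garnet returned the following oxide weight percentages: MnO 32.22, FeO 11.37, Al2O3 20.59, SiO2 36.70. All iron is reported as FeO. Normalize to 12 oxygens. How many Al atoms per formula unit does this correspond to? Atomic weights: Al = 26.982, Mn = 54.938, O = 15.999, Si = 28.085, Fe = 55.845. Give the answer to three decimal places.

1.986 Al apfu

MnO (M=70.937): mol = 0.45421; Mn = 0.45421, O = 0.45421.
FeO (M=71.844): mol = 0.15826; Fe = 0.15826, O = 0.15826.
Al2O3 (M=101.961): mol = 0.20194; Al = 0.40388, O = 0.60582.
SiO2 (M=60.083): mol = 0.61082; Si = 0.61082, O = 1.22164.
ΣO = 2.43993; factor = 12/ΣO = 4.91817.
Al apfu = 0.40388 × 4.91817 = 1.986.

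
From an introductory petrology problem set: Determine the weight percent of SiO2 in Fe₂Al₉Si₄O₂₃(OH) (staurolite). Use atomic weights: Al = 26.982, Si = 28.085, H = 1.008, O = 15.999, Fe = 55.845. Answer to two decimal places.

Formula mass = 851.852 g/mol.
4 Si → 4.0000 mol SiO2 per formula unit; M(SiO2) = 60.083, so SiO2 mass = 240.332 g.
240.332/851.852 × 100 = 28.21 wt%.

28.21 wt%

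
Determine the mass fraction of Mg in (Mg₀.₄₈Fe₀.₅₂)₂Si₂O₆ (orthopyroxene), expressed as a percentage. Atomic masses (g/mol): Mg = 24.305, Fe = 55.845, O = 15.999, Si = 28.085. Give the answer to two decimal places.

9.99 mass %

M((Mg₀.₄₈Fe₀.₅₂)₂Si₂O₆) = 233.576 g/mol.
Mg contributes 0.96 × 24.305 = 23.333 g per mole.
23.333/233.576 = 0.0999 → 9.99%.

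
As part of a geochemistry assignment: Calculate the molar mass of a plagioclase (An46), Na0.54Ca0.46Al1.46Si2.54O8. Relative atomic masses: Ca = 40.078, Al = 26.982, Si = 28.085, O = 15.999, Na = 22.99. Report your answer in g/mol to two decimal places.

M = 0.54×22.99 + 0.46×40.078 + 1.46×26.982 + 2.54×28.085 + 8×15.999

269.57 g/mol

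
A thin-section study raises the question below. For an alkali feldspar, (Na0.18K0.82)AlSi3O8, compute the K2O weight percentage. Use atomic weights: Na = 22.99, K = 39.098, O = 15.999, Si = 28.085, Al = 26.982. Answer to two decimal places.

Formula mass = 275.428 g/mol.
0.82 K → 0.4100 mol K2O per formula unit; M(K2O) = 94.195, so K2O mass = 38.620 g.
38.620/275.428 × 100 = 14.02 wt%.

14.02 wt%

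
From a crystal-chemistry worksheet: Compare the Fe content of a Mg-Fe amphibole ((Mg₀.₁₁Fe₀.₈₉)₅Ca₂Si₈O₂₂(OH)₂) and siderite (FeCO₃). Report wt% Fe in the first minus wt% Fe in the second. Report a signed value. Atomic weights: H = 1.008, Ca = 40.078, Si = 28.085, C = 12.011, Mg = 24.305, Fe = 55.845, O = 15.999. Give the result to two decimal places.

-22.12 percentage points

First mineral: 248.510 g Fe in 952.706 g formula = 26.08 wt% Fe.
Second mineral: 55.845 g Fe in 115.853 g formula = 48.20 wt% Fe.
26.08% − 48.20% gives a difference of -22.12 percentage points.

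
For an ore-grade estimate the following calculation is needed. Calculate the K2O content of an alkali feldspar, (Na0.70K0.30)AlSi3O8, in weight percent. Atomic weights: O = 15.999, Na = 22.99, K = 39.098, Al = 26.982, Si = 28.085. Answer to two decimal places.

Formula mass = 267.051 g/mol.
0.30 K → 0.1500 mol K2O per formula unit; M(K2O) = 94.195, so K2O mass = 14.129 g.
14.129/267.051 × 100 = 5.29 wt%.

5.29 wt%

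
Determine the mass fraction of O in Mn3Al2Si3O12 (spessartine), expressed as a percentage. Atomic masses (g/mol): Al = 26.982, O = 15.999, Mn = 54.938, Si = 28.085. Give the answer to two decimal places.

38.78 weight percent

Molar mass of Mn3Al2Si3O12: 3·54.938 + 2·26.982 + 3·28.085 + 12·15.999 = 495.021 g/mol.
Mass of O per formula unit: 12 × 15.999 = 191.988 g.
Weight fraction O = 191.988 / 495.021 = 0.3878.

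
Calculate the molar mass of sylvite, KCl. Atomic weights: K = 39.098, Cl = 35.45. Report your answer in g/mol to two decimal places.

74.55 g/mol

M = 1×39.098 + 1×35.45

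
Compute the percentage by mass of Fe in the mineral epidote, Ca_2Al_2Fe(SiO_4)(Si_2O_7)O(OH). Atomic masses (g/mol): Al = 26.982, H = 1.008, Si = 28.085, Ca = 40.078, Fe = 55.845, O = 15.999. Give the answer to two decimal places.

Molar mass of Ca_2Al_2Fe(SiO_4)(Si_2O_7)O(OH): 2×40.078 + 2×26.982 + 1×55.845 + 3×28.085 + 13×15.999 + 1×1.008 = 483.215 g/mol.
Mass of Fe per formula unit: 1 × 55.845 = 55.845 g.
Weight fraction Fe = 55.845 / 483.215 = 0.1156.

11.56 wt%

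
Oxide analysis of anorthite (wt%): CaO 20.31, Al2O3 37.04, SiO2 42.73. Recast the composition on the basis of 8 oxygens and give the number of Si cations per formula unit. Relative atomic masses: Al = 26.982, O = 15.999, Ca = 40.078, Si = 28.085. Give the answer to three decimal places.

1.979 Si apfu

20.31 wt% CaO ÷ 56.077 g/mol = 0.36218 mol, giving 0.36218 Ca and 0.36218 O.
37.04 wt% Al2O3 ÷ 101.961 g/mol = 0.36328 mol, giving 0.72656 Al and 1.08984 O.
42.73 wt% SiO2 ÷ 60.083 g/mol = 0.71118 mol, giving 0.71118 Si and 1.42236 O.
Oxygen sums to 2.87438; scaling by 8/2.87438 = 2.78321 puts the formula on 8 O.
Si: 0.71118 × 2.78321 = 1.979 atoms per formula unit.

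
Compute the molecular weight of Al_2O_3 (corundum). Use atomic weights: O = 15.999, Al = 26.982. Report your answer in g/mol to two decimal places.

Al: 2 × 26.982 = 53.9640
O: 3 × 15.999 = 47.9970
Summing the contributions gives the formula mass.

101.96 g/mol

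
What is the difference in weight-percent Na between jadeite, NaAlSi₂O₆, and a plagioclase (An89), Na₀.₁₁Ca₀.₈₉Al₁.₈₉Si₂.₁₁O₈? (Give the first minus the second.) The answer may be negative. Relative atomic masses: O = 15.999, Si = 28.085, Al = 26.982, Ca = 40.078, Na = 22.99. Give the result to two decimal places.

10.46 percentage points

Na in NaAlSi₂O₆: molar mass 202.136 g/mol; 1×22.99 = 22.990 g → 11.37 wt%.
Na in Na₀.₁₁Ca₀.₈₉Al₁.₈₉Si₂.₁₁O₈: molar mass 276.446 g/mol; 0.11×22.99 = 2.529 g → 0.91 wt%.
Difference = 11.37 − 0.91 = 10.46 percentage points.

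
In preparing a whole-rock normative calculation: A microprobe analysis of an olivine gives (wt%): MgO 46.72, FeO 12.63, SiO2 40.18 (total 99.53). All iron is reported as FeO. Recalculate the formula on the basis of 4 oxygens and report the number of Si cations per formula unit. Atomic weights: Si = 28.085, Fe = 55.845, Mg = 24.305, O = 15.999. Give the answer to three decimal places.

MgO (M=40.304): mol = 1.15919; Mg = 1.15919, O = 1.15919.
FeO (M=71.844): mol = 0.17580; Fe = 0.17580, O = 0.17580.
SiO2 (M=60.083): mol = 0.66874; Si = 0.66874, O = 1.33748.
ΣO = 2.67247; factor = 4/ΣO = 1.49674.
Si apfu = 0.66874 × 1.49674 = 1.001.

1.001 Si apfu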